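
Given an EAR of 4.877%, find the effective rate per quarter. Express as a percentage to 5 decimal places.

1.19757%

The per-quarter rate i satisfies (1 + i)^4 = 1 + 0.04877.
i = 1.04877^(1/4) − 1 = 0.0119757 = 1.19757%.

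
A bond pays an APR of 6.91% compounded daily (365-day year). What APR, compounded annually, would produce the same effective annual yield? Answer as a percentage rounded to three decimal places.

EAR = (1 + 0.0691/365)^365 − 1 = 0.071536.
Compounded annually, the equivalent nominal rate is the EAR itself: 7.154%.

7.154%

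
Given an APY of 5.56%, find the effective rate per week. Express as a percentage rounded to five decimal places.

0.10411%

The per-week rate i satisfies (1 + i)^52 = 1 + 0.0556.
i = 1.0556^(1/52) − 1 = 0.0010411 = 0.10411%.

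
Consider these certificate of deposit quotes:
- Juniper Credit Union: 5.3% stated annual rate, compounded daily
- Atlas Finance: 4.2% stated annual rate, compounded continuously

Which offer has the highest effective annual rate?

Juniper Credit Union: (1 + 0.053/365)^365 − 1 = 5.443%
Atlas Finance: e^0.042 − 1 = 4.289%
The highest effective annual rate is Juniper Credit Union at 5.443%.

Juniper Credit Union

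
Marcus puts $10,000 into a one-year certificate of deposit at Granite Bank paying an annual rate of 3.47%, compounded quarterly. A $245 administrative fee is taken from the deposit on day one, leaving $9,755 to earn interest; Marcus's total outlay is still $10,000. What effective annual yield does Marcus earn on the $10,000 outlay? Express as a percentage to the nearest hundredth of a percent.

0.98%

Value after one year: 9,755 × (1 + 0.0347/4)^4 = 9,755 × 1.035154 = $10,097.93.
Effective yield on the $10,000 outlay: 10,097.93 / 10,000 − 1 = 0.009793 = 0.98%.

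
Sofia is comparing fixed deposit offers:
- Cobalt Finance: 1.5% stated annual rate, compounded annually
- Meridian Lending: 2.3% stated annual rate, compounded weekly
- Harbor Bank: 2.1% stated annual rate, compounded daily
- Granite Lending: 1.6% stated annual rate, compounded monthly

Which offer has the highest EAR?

Meridian Lending

Cobalt Finance: compounded annually, EAR = 1.500%
Meridian Lending: (1 + 0.023/52)^52 − 1 = 2.326%
Harbor Bank: (1 + 0.021/365)^365 − 1 = 2.122%
Granite Lending: (1 + 0.016/12)^12 − 1 = 1.612%
The highest effective annual rate is Meridian Lending at 2.326%.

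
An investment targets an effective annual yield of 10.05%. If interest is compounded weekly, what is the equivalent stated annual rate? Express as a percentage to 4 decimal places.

(1 + r/52)^52 − 1 = 0.1005, so 1 + r/52 = 1.1005^(1/52).
r/52 = 0.001843, so r = 0.095853 = 9.5853%.

9.5853%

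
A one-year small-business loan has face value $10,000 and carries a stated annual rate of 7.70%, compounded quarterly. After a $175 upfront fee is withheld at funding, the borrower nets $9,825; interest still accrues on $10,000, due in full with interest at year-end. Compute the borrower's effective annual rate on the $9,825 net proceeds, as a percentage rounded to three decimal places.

9.848%

Amount owed after one year: 10,000 × (1 + 0.0770/4)^4 = 10,000 × 1.079252 = $10,792.52.
Effective rate on net proceeds: 10,792.52 / 9,825 − 1 = 0.098475 = 9.848%.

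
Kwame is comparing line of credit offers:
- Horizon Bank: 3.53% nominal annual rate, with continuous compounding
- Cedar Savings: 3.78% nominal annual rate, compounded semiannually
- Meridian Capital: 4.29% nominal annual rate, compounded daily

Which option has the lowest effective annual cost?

Horizon Bank

Horizon Bank: e^0.0353 − 1 = 3.593%
Cedar Savings: (1 + 0.0378/2)^2 − 1 = 3.816%
Meridian Capital: (1 + 0.0429/365)^365 − 1 = 4.383%
The lowest effective annual rate is Horizon Bank at 3.593%.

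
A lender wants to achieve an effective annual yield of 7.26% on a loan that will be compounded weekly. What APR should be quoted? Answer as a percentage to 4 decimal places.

7.0133%

(1 + r/52)^52 − 1 = 0.0726, so 1 + r/52 = 1.0726^(1/52).
r/52 = 0.001349, so r = 0.070133 = 7.0133%.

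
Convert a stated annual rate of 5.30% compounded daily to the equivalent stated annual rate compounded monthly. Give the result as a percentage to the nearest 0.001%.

EAR = (1 + 0.0530/365)^365 − 1 = 0.054426.
Solve (1 + r/12)^12 = 1.054426: r/12 = 1.054426^(1/12) − 1 = 0.004426, so r = 0.053113 = 5.311%.

5.311%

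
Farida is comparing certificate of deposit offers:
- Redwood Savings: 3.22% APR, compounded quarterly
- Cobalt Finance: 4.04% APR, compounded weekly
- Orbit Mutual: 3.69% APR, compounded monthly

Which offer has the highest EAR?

Cobalt Finance

Redwood Savings: (1 + 0.0322/4)^4 − 1 = 3.259%
Cobalt Finance: (1 + 0.0404/52)^52 − 1 = 4.121%
Orbit Mutual: (1 + 0.0369/12)^12 − 1 = 3.753%
The highest effective annual rate is Cobalt Finance at 4.121%.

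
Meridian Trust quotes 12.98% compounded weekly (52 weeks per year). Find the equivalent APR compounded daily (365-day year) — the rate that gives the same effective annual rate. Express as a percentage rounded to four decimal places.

12.9661%

EAR = (1 + 0.1298/52)^52 − 1 = 0.138417.
Solve (1 + r/365)^365 = 1.138417: r/365 = 1.138417^(1/365) − 1 = 0.000355, so r = 0.129661 = 12.9661%.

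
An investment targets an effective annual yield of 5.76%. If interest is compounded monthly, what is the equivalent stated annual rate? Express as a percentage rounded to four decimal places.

(1 + r/12)^12 − 1 = 0.0576, so 1 + r/12 = 1.0576^(1/12).
r/12 = 0.004678, so r = 0.056133 = 5.6133%.

5.6133%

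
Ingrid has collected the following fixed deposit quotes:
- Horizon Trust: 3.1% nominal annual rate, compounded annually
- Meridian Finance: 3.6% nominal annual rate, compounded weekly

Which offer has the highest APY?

Meridian Finance

Horizon Trust: compounded annually, EAR = 3.100%
Meridian Finance: (1 + 0.036/52)^52 − 1 = 3.664%
The highest effective annual rate is Meridian Finance at 3.664%.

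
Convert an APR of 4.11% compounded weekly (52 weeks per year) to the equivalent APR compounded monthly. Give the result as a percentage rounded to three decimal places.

EAR = (1 + 0.0411/52)^52 − 1 = 0.041939.
Solve (1 + r/12)^12 = 1.041939: r/12 = 1.041939^(1/12) − 1 = 0.003430, so r = 0.041154 = 4.115%.

4.115%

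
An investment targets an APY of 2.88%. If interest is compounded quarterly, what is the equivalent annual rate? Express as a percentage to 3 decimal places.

(1 + r/4)^4 − 1 = 0.0288, so 1 + r/4 = 1.0288^(1/4).
r/4 = 0.007124, so r = 0.028494 = 2.849%.

2.849%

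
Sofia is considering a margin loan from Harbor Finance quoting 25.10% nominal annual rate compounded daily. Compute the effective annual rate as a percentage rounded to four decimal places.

28.5199%

EAR = (1 + 0.2510/365)^365 − 1.
= (1 + 0.000688)^365 − 1 = 1.285199 − 1 = 28.5199%.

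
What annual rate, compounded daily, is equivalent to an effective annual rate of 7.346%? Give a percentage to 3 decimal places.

7.089%

(1 + r/365)^365 − 1 = 0.07346, so 1 + r/365 = 1.07346^(1/365).
r/365 = 0.000194, so r = 0.070894 = 7.089%.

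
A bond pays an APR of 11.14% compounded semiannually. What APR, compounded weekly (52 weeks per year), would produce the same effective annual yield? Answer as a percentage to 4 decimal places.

10.8521%

EAR = (1 + 0.1114/2)^2 − 1 = 0.114502.
Solve (1 + r/52)^52 = 1.114502: r/52 = 1.114502^(1/52) − 1 = 0.002087, so r = 0.108521 = 10.8521%.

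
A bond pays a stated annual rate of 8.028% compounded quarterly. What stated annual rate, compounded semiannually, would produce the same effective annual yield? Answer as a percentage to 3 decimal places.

EAR = (1 + 0.08028/4)^4 − 1 = 0.082729.
Solve (1 + r/2)^2 = 1.082729: r/2 = 1.082729^(1/2) − 1 = 0.040543, so r = 0.081086 = 8.109%.

8.109%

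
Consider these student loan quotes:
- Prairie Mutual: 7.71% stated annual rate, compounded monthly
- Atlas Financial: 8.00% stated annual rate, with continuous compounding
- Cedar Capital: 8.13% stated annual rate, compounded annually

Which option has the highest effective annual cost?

Prairie Mutual: (1 + 0.0771/12)^12 − 1 = 7.988%
Atlas Financial: e^0.0800 − 1 = 8.329%
Cedar Capital: compounded annually, EAR = 8.130%
The highest effective annual rate is Atlas Financial at 8.329%.

Atlas Financial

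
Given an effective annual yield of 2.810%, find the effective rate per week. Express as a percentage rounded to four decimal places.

The per-week rate i satisfies (1 + i)^52 = 1 + 0.02810.
i = 1.02810^(1/52) − 1 = 0.0005331 = 0.0533%.

0.0533%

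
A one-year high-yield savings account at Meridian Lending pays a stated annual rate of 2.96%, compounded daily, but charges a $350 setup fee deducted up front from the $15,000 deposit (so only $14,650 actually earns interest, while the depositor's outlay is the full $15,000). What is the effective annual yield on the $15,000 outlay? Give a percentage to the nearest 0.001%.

Value after one year: 14,650 × (1 + 0.0296/365)^365 = 14,650 × 1.030041 = $15,090.10.
Effective yield on the $15,000 outlay: 15,090.10 / 15,000 − 1 = 0.006007 = 0.601%.

0.601%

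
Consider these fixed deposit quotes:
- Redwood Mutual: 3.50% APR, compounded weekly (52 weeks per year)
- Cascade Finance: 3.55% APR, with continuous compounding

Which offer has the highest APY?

Redwood Mutual: (1 + 0.0350/52)^52 − 1 = 3.561%
Cascade Finance: e^0.0355 − 1 = 3.614%
The highest effective annual rate is Cascade Finance at 3.614%.

Cascade Finance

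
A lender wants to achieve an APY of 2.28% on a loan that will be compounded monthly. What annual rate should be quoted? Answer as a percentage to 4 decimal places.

2.2565%

(1 + r/12)^12 − 1 = 0.0228, so 1 + r/12 = 1.0228^(1/12).
r/12 = 0.001880, so r = 0.022565 = 2.2565%.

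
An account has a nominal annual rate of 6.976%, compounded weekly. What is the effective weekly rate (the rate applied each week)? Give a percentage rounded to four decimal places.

With a nominal annual rate compounded weekly, the periodic rate is the nominal rate divided by 52.
i = 0.06976 / 52 = 0.0013415 = 0.1342%.

0.1342%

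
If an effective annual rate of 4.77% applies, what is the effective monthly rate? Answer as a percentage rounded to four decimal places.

0.3891%

The per-month rate i satisfies (1 + i)^12 = 1 + 0.0477.
i = 1.0477^(1/12) − 1 = 0.0038907 = 0.3891%.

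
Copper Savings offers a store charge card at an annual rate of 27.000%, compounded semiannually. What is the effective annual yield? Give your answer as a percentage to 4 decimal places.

EAR = (1 + 0.27000/2)^2 − 1.
= (1 + 0.135000)^2 − 1 = 1.288225 − 1 = 28.8225%.

28.8225%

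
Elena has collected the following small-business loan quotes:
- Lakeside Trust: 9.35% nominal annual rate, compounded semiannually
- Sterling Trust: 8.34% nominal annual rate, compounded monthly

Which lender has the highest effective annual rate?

Lakeside Trust: (1 + 0.0935/2)^2 − 1 = 9.569%
Sterling Trust: (1 + 0.0834/12)^12 − 1 = 8.666%
The highest effective annual rate is Lakeside Trust at 9.569%.

Lakeside Trust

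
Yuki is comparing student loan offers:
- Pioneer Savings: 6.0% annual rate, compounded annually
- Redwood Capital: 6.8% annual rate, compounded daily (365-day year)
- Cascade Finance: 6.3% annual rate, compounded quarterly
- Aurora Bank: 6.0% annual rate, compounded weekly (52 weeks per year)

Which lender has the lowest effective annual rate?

Pioneer Savings: compounded annually, EAR = 6.000%
Redwood Capital: (1 + 0.068/365)^365 − 1 = 7.036%
Cascade Finance: (1 + 0.063/4)^4 − 1 = 6.450%
Aurora Bank: (1 + 0.060/52)^52 − 1 = 6.180%
The lowest effective annual rate is Pioneer Savings at 6.000%.

Pioneer Savings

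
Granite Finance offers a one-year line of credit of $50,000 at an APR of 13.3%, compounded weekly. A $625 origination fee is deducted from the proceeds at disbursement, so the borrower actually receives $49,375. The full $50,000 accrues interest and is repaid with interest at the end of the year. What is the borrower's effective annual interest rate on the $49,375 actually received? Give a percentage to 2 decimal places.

15.65%

Amount owed after one year: 50,000 × (1 + 0.133/52)^52 = 50,000 × 1.142056 = $57,102.80.
Effective rate on net proceeds: 57,102.80 / 49,375 − 1 = 0.156512 = 15.65%.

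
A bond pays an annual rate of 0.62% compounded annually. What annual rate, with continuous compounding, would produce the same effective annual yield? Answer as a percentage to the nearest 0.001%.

0.618%

Compounded annually, EAR = nominal = 0.006200.
Equivalent continuous rate: r = ln(1 + 0.006200) = 0.006181 = 0.618%.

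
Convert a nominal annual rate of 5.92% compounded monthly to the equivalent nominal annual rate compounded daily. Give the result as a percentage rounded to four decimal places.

5.9059%

EAR = (1 + 0.0592/12)^12 − 1 = 0.060833.
Solve (1 + r/365)^365 = 1.060833: r/365 = 1.060833^(1/365) − 1 = 0.000162, so r = 0.059059 = 5.9059%.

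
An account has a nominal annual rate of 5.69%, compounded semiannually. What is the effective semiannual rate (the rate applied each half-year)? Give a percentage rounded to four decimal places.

2.8450%

With a nominal annual rate compounded semiannually, the periodic rate is the nominal rate divided by 2.
i = 0.0569 / 2 = 0.0284500 = 2.8450%.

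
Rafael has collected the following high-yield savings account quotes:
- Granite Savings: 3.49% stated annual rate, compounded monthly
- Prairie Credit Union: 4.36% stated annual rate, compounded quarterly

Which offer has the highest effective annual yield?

Prairie Credit Union

Granite Savings: (1 + 0.0349/12)^12 − 1 = 3.546%
Prairie Credit Union: (1 + 0.0436/4)^4 − 1 = 4.432%
The highest effective annual rate is Prairie Credit Union at 4.432%.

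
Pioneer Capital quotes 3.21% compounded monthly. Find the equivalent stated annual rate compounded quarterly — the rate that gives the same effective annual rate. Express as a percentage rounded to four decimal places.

EAR = (1 + 0.0321/12)^12 − 1 = 0.032577.
Solve (1 + r/4)^4 = 1.032577: r/4 = 1.032577^(1/4) − 1 = 0.008046, so r = 0.032186 = 3.2186%.

3.2186%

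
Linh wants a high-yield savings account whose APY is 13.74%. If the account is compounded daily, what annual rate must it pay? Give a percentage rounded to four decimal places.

(1 + r/365)^365 − 1 = 0.1374, so 1 + r/365 = 1.1374^(1/365).
r/365 = 0.000353, so r = 0.128768 = 12.8768%.

12.8768%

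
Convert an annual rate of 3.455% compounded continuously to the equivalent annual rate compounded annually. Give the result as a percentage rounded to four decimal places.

3.5154%

EAR under continuous compounding: e^0.03455 − 1 = 0.035154.
Compounded annually, the equivalent nominal rate is the EAR itself: 3.5154%.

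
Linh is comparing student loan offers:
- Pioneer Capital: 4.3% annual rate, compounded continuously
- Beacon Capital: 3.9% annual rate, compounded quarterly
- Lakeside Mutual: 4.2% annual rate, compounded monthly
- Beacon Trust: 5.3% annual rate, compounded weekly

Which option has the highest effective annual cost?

Pioneer Capital: e^0.043 − 1 = 4.394%
Beacon Capital: (1 + 0.039/4)^4 − 1 = 3.957%
Lakeside Mutual: (1 + 0.042/12)^12 − 1 = 4.282%
Beacon Trust: (1 + 0.053/52)^52 − 1 = 5.440%
The highest effective annual rate is Beacon Trust at 5.440%.

Beacon Trust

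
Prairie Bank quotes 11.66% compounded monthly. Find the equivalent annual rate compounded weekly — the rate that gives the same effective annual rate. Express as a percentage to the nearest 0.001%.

EAR = (1 + 0.1166/12)^12 − 1 = 0.123038.
Solve (1 + r/52)^52 = 1.123038: r/52 = 1.123038^(1/52) − 1 = 0.002234, so r = 0.116167 = 11.617%.

11.617%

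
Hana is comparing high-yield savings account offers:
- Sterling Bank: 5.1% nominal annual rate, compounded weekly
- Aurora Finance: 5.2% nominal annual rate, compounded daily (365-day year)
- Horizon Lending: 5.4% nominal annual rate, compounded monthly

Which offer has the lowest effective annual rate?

Sterling Bank: (1 + 0.051/52)^52 − 1 = 5.230%
Aurora Finance: (1 + 0.052/365)^365 − 1 = 5.337%
Horizon Lending: (1 + 0.054/12)^12 − 1 = 5.536%
The lowest effective annual rate is Sterling Bank at 5.230%.

Sterling Bank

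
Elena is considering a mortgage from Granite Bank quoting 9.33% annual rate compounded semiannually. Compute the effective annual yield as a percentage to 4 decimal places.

9.5476%

EAR = (1 + 0.0933/2)^2 − 1.
= (1 + 0.046650)^2 − 1 = 1.095476 − 1 = 9.5476%.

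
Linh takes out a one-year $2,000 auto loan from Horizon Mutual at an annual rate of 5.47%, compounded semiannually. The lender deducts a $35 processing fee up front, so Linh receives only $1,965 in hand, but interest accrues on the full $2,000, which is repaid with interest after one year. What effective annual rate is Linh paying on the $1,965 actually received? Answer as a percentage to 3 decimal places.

7.425%

Amount owed after one year: 2,000 × (1 + 0.0547/2)^2 = 2,000 × 1.055448 = $2,110.90.
Effective rate on net proceeds: 2,110.90 / 1,965 − 1 = 0.074247 = 7.425%.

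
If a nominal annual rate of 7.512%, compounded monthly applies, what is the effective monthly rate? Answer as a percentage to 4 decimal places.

With a nominal annual rate compounded monthly, the periodic rate is the nominal rate divided by 12.
i = 0.07512 / 12 = 0.0062600 = 0.6260%.

0.6260%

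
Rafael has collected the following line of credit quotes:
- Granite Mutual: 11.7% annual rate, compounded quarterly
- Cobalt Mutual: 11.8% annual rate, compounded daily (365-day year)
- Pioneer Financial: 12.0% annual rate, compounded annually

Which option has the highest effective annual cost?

Granite Mutual: (1 + 0.117/4)^4 − 1 = 12.223%
Cobalt Mutual: (1 + 0.118/365)^365 − 1 = 12.522%
Pioneer Financial: compounded annually, EAR = 12.000%
The highest effective annual rate is Cobalt Mutual at 12.522%.

Cobalt Mutual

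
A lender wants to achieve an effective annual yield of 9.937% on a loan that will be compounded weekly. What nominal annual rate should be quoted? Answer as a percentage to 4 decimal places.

9.4824%

(1 + r/52)^52 − 1 = 0.09937, so 1 + r/52 = 1.09937^(1/52).
r/52 = 0.001824, so r = 0.094824 = 9.4824%.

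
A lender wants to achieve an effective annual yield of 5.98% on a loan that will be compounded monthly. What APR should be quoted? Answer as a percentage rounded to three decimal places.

5.822%

(1 + r/12)^12 − 1 = 0.0598, so 1 + r/12 = 1.0598^(1/12).
r/12 = 0.004852, so r = 0.058221 = 5.822%.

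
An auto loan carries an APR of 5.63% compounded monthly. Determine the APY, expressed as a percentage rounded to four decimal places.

5.7776%

EAR = (1 + 0.0563/12)^12 − 1.
= (1 + 0.004692)^12 − 1 = 1.057776 − 1 = 5.7776%.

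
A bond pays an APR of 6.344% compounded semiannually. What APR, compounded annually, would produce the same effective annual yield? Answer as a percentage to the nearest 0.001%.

EAR = (1 + 0.06344/2)^2 − 1 = 0.064446.
Compounded annually, the equivalent nominal rate is the EAR itself: 6.445%.

6.445%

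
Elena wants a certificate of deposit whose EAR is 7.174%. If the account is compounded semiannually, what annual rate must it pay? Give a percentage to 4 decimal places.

7.0498%

(1 + r/2)^2 − 1 = 0.07174, so 1 + r/2 = 1.07174^(1/2).
r/2 = 0.035249, so r = 0.070498 = 7.0498%.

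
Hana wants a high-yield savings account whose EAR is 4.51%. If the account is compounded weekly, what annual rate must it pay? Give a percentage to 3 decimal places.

(1 + r/52)^52 − 1 = 0.0451, so 1 + r/52 = 1.0451^(1/52).
r/52 = 0.000849, so r = 0.044131 = 4.413%.

4.413%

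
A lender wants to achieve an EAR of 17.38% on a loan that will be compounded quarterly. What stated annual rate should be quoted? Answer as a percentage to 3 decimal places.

(1 + r/4)^4 − 1 = 0.1738, so 1 + r/4 = 1.1738^(1/4).
r/4 = 0.040875, so r = 0.163500 = 16.350%.

16.350%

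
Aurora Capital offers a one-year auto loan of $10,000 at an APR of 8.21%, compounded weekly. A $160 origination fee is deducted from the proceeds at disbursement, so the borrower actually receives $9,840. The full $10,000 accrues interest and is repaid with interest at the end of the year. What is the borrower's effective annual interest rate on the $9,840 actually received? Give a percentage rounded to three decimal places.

10.314%

Amount owed after one year: 10,000 × (1 + 0.0821/52)^52 = 10,000 × 1.085494 = $10,854.94.
Effective rate on net proceeds: 10,854.94 / 9,840 − 1 = 0.103144 = 10.314%.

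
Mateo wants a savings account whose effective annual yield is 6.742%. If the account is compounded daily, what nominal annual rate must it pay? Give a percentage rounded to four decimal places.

(1 + r/365)^365 − 1 = 0.06742, so 1 + r/365 = 1.06742^(1/365).
r/365 = 0.000179, so r = 0.065250 = 6.5250%.

6.5250%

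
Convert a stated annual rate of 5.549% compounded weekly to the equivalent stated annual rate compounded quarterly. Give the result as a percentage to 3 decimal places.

EAR = (1 + 0.05549/52)^52 − 1 = 0.057027.
Solve (1 + r/4)^4 = 1.057027: r/4 = 1.057027^(1/4) − 1 = 0.013962, so r = 0.055847 = 5.585%.

5.585%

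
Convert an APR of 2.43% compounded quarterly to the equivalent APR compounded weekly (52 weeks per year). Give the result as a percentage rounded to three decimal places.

EAR = (1 + 0.0243/4)^4 − 1 = 0.024522.
Solve (1 + r/52)^52 = 1.024522: r/52 = 1.024522^(1/52) − 1 = 0.000466, so r = 0.024232 = 2.423%.

2.423%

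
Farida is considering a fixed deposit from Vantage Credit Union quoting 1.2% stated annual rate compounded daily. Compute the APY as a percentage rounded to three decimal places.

1.207%

EAR = (1 + 0.012/365)^365 − 1.
= 1.012072 − 1 = 1.207%.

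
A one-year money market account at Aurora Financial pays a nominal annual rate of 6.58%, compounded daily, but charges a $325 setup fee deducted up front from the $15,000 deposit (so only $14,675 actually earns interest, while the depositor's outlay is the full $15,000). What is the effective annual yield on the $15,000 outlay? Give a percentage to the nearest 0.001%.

Value after one year: 14,675 × (1 + 0.0658/365)^365 = 14,675 × 1.068007 = $15,673.00.
Effective yield on the $15,000 outlay: 15,673.00 / 15,000 − 1 = 0.044867 = 4.487%.

4.487%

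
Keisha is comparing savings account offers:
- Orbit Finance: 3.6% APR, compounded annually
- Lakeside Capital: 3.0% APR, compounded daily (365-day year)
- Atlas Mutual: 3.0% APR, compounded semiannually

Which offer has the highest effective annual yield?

Orbit Finance

Orbit Finance: compounded annually, EAR = 3.600%
Lakeside Capital: (1 + 0.030/365)^365 − 1 = 3.045%
Atlas Mutual: (1 + 0.030/2)^2 − 1 = 3.022%
The highest effective annual rate is Orbit Finance at 3.600%.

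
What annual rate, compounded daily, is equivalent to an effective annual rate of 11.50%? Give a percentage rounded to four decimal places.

(1 + r/365)^365 − 1 = 0.1150, so 1 + r/365 = 1.1150^(1/365).
r/365 = 0.000298, so r = 0.108871 = 10.8871%.

10.8871%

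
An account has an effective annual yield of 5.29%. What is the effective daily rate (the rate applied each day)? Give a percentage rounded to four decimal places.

The per-day rate i satisfies (1 + i)^365 = 1 + 0.0529.
i = 1.0529^(1/365) − 1 = 0.0001412 = 0.0141%.

0.0141%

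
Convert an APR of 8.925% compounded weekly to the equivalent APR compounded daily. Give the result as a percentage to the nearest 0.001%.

EAR = (1 + 0.08925/52)^52 − 1 = 0.093270.
Solve (1 + r/365)^365 = 1.093270: r/365 = 1.093270^(1/365) − 1 = 0.000244, so r = 0.089184 = 8.918%.

8.918%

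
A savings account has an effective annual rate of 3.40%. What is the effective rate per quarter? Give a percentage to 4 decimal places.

0.8394%

The per-quarter rate i satisfies (1 + i)^4 = 1 + 0.0340.
i = 1.0340^(1/4) − 1 = 0.0083937 = 0.8394%.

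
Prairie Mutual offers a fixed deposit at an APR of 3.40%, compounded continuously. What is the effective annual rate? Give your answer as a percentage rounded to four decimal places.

3.4585%

With continuous compounding, EAR = e^0.0340 − 1.
e^0.0340 = 1.034585, so EAR = 0.034585 = 3.4585%.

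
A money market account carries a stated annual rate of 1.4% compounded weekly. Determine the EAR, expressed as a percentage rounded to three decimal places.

EAR = (1 + 0.014/52)^52 − 1.
= 1.014097 − 1 = 1.410%.

1.410%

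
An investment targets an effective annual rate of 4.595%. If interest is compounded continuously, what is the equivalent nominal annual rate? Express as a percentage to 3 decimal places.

4.493%

Continuous: nominal r satisfies e^r − 1 = 0.04595.
r = ln(1 + 0.04595) = ln(1.04595) = 0.044926 = 4.493%.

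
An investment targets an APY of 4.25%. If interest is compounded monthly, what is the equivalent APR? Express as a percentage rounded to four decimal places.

4.1694%

(1 + r/12)^12 − 1 = 0.0425, so 1 + r/12 = 1.0425^(1/12).
r/12 = 0.003474, so r = 0.041694 = 4.1694%.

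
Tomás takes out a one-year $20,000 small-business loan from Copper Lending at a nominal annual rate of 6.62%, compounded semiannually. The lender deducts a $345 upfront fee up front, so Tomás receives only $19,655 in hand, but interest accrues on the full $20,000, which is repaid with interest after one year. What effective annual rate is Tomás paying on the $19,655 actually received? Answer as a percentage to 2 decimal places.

8.60%

Amount owed after one year: 20,000 × (1 + 0.0662/2)^2 = 20,000 × 1.067296 = $21,345.91.
Effective rate on net proceeds: 21,345.91 / 19,655 − 1 = 0.086030 = 8.60%.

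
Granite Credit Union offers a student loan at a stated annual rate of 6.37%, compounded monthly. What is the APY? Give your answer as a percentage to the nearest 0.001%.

6.559%

EAR = (1 + 0.0637/12)^12 − 1.
= (1 + 0.005308)^12 − 1 = 1.065593 − 1 = 6.559%.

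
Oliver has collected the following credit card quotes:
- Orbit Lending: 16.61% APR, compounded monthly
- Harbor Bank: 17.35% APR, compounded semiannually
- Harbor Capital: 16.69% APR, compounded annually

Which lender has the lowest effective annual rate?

Orbit Lending: (1 + 0.1661/12)^12 − 1 = 17.935%
Harbor Bank: (1 + 0.1735/2)^2 − 1 = 18.103%
Harbor Capital: compounded annually, EAR = 16.690%
The lowest effective annual rate is Harbor Capital at 16.690%.

Harbor Capital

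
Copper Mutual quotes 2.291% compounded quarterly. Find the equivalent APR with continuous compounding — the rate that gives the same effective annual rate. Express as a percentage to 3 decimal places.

2.284%

EAR = (1 + 0.02291/4)^4 − 1 = 0.023108.
Equivalent continuous rate: r = ln(1 + 0.023108) = 0.022845 = 2.284%.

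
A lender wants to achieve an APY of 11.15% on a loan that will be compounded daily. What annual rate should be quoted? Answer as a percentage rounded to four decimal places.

10.5726%

(1 + r/365)^365 − 1 = 0.1115, so 1 + r/365 = 1.1115^(1/365).
r/365 = 0.000290, so r = 0.105726 = 10.5726%.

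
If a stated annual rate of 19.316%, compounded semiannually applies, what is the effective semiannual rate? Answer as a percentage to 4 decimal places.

With a nominal annual rate compounded semiannually, the periodic rate is the nominal rate divided by 2.
i = 0.19316 / 2 = 0.0965800 = 9.6580%.

9.6580%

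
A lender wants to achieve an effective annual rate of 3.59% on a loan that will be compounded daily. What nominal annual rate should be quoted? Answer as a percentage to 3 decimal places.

3.527%

(1 + r/365)^365 − 1 = 0.0359, so 1 + r/365 = 1.0359^(1/365).
r/365 = 0.000097, so r = 0.035272 = 3.527%.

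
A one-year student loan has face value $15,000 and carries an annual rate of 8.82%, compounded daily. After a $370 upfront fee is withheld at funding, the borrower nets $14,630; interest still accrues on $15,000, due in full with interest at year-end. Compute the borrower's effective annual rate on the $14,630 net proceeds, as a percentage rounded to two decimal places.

11.98%

Amount owed after one year: 15,000 × (1 + 0.0882/365)^365 = 15,000 × 1.092195 = $16,382.92.
Effective rate on net proceeds: 16,382.92 / 14,630 − 1 = 0.119817 = 11.98%.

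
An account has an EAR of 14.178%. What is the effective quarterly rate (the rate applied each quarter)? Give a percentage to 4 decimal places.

The per-quarter rate i satisfies (1 + i)^4 = 1 + 0.14178.
i = 1.14178^(1/4) − 1 = 0.0337026 = 3.3703%.

3.3703%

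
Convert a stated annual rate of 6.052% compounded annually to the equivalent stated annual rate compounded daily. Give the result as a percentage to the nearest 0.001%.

Compounded annually, EAR = nominal = 0.060520.
Solve (1 + r/365)^365 = 1.060520: r/365 = 1.060520^(1/365) − 1 = 0.000161, so r = 0.058764 = 5.876%.

5.876%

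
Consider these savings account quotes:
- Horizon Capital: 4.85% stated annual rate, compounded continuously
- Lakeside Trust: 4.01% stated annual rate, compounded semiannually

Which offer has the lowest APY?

Lakeside Trust

Horizon Capital: e^0.0485 − 1 = 4.970%
Lakeside Trust: (1 + 0.0401/2)^2 − 1 = 4.050%
The lowest effective annual rate is Lakeside Trust at 4.050%.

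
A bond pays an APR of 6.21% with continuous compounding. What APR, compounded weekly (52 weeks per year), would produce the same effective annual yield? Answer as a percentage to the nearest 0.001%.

EAR under continuous compounding: e^0.0621 − 1 = 0.064069.
Solve (1 + r/52)^52 = 1.064069: r/52 = 1.064069^(1/52) − 1 = 0.001195, so r = 0.062137 = 6.214%.

6.214%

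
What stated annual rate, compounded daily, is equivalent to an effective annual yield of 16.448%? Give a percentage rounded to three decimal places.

15.231%

(1 + r/365)^365 − 1 = 0.16448, so 1 + r/365 = 1.16448^(1/365).
r/365 = 0.000417, so r = 0.152306 = 15.231%.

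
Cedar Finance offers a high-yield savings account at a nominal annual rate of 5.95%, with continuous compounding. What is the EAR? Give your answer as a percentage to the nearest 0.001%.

With continuous compounding, EAR = e^0.0595 − 1.
e^0.0595 = 1.061306, so EAR = 0.061306 = 6.131%.

6.131%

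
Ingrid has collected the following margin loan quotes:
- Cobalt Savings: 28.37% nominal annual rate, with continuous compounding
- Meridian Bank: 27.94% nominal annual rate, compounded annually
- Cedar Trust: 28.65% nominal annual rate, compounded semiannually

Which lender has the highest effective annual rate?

Cobalt Savings

Cobalt Savings: e^0.2837 − 1 = 32.803%
Meridian Bank: compounded annually, EAR = 27.940%
Cedar Trust: (1 + 0.2865/2)^2 − 1 = 30.702%
The highest effective annual rate is Cobalt Savings at 32.803%.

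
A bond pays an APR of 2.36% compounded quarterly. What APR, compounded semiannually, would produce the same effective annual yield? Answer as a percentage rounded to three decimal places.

EAR = (1 + 0.0236/4)^4 − 1 = 0.023810.
Solve (1 + r/2)^2 = 1.023810: r/2 = 1.023810^(1/2) − 1 = 0.011835, so r = 0.023670 = 2.367%.

2.367%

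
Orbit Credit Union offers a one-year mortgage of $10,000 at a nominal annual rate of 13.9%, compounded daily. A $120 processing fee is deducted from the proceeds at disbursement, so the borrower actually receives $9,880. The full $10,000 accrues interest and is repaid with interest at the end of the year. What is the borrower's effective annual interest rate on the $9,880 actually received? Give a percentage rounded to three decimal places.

16.305%

Amount owed after one year: 10,000 × (1 + 0.139/365)^365 = 10,000 × 1.149094 = $11,490.94.
Effective rate on net proceeds: 11,490.94 / 9,880 − 1 = 0.163050 = 16.305%.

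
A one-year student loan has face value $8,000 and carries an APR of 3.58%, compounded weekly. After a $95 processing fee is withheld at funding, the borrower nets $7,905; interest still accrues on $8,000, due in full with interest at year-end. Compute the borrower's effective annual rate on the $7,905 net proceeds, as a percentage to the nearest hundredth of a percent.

Amount owed after one year: 8,000 × (1 + 0.0358/52)^52 = 8,000 × 1.036436 = $8,291.49.
Effective rate on net proceeds: 8,291.49 / 7,905 − 1 = 0.048891 = 4.89%.

4.89%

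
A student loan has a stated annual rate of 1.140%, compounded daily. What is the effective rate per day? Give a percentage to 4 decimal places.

0.0031%

With a nominal annual rate compounded daily, the periodic rate is the nominal rate divided by 365.
i = 0.01140 / 365 = 0.0000312 = 0.0031%.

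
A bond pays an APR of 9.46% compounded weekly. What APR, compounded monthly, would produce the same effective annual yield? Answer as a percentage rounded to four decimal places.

9.4887%

EAR = (1 + 0.0946/52)^52 − 1 = 0.099125.
Solve (1 + r/12)^12 = 1.099125: r/12 = 1.099125^(1/12) − 1 = 0.007907, so r = 0.094887 = 9.4887%.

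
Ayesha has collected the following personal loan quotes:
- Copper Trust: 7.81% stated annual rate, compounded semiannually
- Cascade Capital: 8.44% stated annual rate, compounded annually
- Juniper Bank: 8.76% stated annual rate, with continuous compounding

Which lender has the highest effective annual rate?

Juniper Bank

Copper Trust: (1 + 0.0781/2)^2 − 1 = 7.962%
Cascade Capital: compounded annually, EAR = 8.440%
Juniper Bank: e^0.0876 − 1 = 9.155%
The highest effective annual rate is Juniper Bank at 9.155%.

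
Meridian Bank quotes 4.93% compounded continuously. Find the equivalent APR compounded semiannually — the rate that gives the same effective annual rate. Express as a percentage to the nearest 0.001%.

4.991%

EAR under continuous compounding: e^0.0493 − 1 = 0.050535.
Solve (1 + r/2)^2 = 1.050535: r/2 = 1.050535^(1/2) − 1 = 0.024956, so r = 0.049913 = 4.991%.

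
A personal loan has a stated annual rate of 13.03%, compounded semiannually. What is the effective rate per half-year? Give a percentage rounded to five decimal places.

With a nominal annual rate compounded semiannually, the periodic rate is the nominal rate divided by 2.
i = 0.1303 / 2 = 0.0651500 = 6.51500%.

6.51500%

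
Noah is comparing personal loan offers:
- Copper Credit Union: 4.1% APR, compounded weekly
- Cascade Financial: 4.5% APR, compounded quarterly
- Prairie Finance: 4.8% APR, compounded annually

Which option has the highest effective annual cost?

Prairie Finance

Copper Credit Union: (1 + 0.041/52)^52 − 1 = 4.184%
Cascade Financial: (1 + 0.045/4)^4 − 1 = 4.577%
Prairie Finance: compounded annually, EAR = 4.800%
The highest effective annual rate is Prairie Finance at 4.800%.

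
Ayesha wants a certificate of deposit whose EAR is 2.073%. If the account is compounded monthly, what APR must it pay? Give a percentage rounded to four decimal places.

(1 + r/12)^12 − 1 = 0.02073, so 1 + r/12 = 1.02073^(1/12).
r/12 = 0.001711, so r = 0.020536 = 2.0536%.

2.0536%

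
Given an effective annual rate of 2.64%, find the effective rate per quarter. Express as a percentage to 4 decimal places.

0.6536%

The per-quarter rate i satisfies (1 + i)^4 = 1 + 0.0264.
i = 1.0264^(1/4) − 1 = 0.0065356 = 0.6536%.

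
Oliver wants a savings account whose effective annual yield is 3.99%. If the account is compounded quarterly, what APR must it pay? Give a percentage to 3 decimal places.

3.932%

(1 + r/4)^4 − 1 = 0.0399, so 1 + r/4 = 1.0399^(1/4).
r/4 = 0.009829, so r = 0.039317 = 3.932%.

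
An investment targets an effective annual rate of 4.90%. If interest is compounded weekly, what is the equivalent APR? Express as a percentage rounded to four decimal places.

4.7859%

(1 + r/52)^52 − 1 = 0.0490, so 1 + r/52 = 1.0490^(1/52).
r/52 = 0.000920, so r = 0.047859 = 4.7859%.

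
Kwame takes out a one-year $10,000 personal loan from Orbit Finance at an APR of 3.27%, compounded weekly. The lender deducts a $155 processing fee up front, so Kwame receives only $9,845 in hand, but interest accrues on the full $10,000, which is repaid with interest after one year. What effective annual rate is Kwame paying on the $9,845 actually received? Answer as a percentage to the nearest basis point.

Amount owed after one year: 10,000 × (1 + 0.0327/52)^52 = 10,000 × 1.033230 = $10,332.30.
Effective rate on net proceeds: 10,332.30 / 9,845 − 1 = 0.049497 = 4.95%.

4.95%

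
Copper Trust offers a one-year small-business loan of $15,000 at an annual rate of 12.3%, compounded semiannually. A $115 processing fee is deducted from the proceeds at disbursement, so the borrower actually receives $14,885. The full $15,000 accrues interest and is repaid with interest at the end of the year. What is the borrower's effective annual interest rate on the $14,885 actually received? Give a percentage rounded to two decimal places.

Amount owed after one year: 15,000 × (1 + 0.123/2)^2 = 15,000 × 1.126782 = $16,901.73.
Effective rate on net proceeds: 16,901.73 / 14,885 − 1 = 0.135488 = 13.55%.

13.55%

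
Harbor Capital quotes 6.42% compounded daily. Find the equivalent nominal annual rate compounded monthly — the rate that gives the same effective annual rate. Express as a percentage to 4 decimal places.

6.4366%

EAR = (1 + 0.0642/365)^365 − 1 = 0.066300.
Solve (1 + r/12)^12 = 1.066300: r/12 = 1.066300^(1/12) − 1 = 0.005364, so r = 0.064366 = 6.4366%.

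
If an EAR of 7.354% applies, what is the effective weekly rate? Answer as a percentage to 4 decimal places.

0.1366%

The per-week rate i satisfies (1 + i)^52 = 1 + 0.07354.
i = 1.07354^(1/52) − 1 = 0.0013656 = 0.1366%.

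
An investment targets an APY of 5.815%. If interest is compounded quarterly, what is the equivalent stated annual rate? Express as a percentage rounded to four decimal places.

5.6923%

(1 + r/4)^4 − 1 = 0.05815, so 1 + r/4 = 1.05815^(1/4).
r/4 = 0.014231, so r = 0.056923 = 5.6923%.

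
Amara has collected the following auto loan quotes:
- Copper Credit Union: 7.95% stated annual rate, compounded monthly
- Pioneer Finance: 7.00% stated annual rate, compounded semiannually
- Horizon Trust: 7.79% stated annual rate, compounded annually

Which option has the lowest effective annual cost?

Pioneer Finance

Copper Credit Union: (1 + 0.0795/12)^12 − 1 = 8.246%
Pioneer Finance: (1 + 0.0700/2)^2 − 1 = 7.122%
Horizon Trust: compounded annually, EAR = 7.790%
The lowest effective annual rate is Pioneer Finance at 7.122%.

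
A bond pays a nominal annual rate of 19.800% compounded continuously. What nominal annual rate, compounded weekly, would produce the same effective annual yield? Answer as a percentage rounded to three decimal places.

EAR under continuous compounding: e^0.19800 − 1 = 0.218962.
Solve (1 + r/52)^52 = 1.218962: r/52 = 1.218962^(1/52) − 1 = 0.003815, so r = 0.198377 = 19.838%.

19.838%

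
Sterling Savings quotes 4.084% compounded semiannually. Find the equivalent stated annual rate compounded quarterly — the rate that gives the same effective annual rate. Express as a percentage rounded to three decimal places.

4.063%

EAR = (1 + 0.04084/2)^2 − 1 = 0.041257.
Solve (1 + r/4)^4 = 1.041257: r/4 = 1.041257^(1/4) − 1 = 0.010158, so r = 0.040634 = 4.063%.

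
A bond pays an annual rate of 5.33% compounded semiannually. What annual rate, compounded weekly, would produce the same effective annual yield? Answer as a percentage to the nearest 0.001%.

EAR = (1 + 0.0533/2)^2 − 1 = 0.054010.
Solve (1 + r/52)^52 = 1.054010: r/52 = 1.054010^(1/52) − 1 = 0.001012, so r = 0.052629 = 5.263%.

5.263%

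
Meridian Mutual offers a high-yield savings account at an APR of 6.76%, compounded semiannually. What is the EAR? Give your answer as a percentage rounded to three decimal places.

6.874%

EAR = (1 + 0.0676/2)^2 − 1.
= 1.068742 − 1 = 6.874%.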